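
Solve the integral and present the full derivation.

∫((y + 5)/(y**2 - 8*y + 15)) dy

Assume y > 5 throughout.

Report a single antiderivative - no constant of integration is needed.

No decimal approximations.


Step 1. Decompose ∫((y + 5)/(y**2 - 8*y + 15)) dy by partial fractions, (y + 5)/(y**2 - 8*y + 15) = -4/(y - 3) + 5/(y - 5): now ∫(5/(y - 5)) dy + ∫(-4/(y - 3)) dy.
Step 2. Evaluate the standard form [assuming y > 5]: now 5*log(y - 5) + ∫(-4/(y - 3)) dy.
Step 3. Evaluate the standard form [assuming y > 3]: now 5*log(y - 5) - 4*log(y - 3).
Answer: 5*log(y - 5) - 4*log(y - 3).


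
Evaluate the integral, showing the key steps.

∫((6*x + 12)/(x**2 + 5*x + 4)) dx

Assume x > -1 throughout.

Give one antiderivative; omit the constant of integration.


Step 1. Decompose ∫((6*x + 12)/(x**2 + 5*x + 4)) dx by partial fractions, (6*x + 12)/(x**2 + 5*x + 4) = 4/(x + 4) + 2/(x + 1): now ∫(2/(x + 1)) dx + ∫(4/(x + 4)) dx.
Step 2. Evaluate the standard form [assuming x > -1]: now 2*log(x + 1) + ∫(4/(x + 4)) dx.
Step 3. Evaluate the standard form [assuming x > -4]: now 2*log(x + 1) + 4*log(x + 4).
Answer: 2*log(x + 1) + 4*log(x + 4).


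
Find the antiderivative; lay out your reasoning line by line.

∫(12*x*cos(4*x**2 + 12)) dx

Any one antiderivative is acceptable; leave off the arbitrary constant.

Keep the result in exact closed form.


Step 1. Substitute u = x**2 + 3, turning ∫(12*x*cos(4*x**2 + 12)) dx into ∫(6*cos(4*u)) du: now ∫(6*cos(4*u)) du.
Step 2. Evaluate the standard form: now 3*sin(4*u)/2.
Step 3. Substitute back u = x**2 + 3: now 3*sin(4*x**2 + 12)/2.
Answer: 3*sin(4*x**2 + 12)/2.


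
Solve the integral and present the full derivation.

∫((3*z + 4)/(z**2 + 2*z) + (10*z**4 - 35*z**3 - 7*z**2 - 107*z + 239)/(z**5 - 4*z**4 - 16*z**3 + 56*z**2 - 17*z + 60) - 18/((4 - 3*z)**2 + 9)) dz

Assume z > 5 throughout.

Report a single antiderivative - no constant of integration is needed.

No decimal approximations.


Step 1. Rewrite: now ∫((3*z + 4)/(z**2 + 2*z)) dz + ∫((10*z**4 - 35*z**3 - 7*z**2 - 107*z + 239)/(z**5 - 4*z**4 - 16*z**3 + 56*z**2 - 17*z + 60)) dz + ∫(-18/((4 - 3*z)**2 + 9)) dz.
Step 2. Substitute u = 4 - 3*z, turning ∫(-18/((4 - 3*z)**2 + 9)) dz into ∫(6/(u**2 + 9)) du: now ∫((3*z + 4)/(z**2 + 2*z)) dz + ∫((10*z**4 - 35*z**3 - 7*z**2 - 107*z + 239)/(z**5 - 4*z**4 - 16*z**3 + 56*z**2 - 17*z + 60)) dz + ∫(6/(u**2 + 9)) du.
Step 3. Evaluate the standard form: now 2*atan(u/3) + ∫((3*z + 4)/(z**2 + 2*z)) dz + ∫((10*z**4 - 35*z**3 - 7*z**2 - 107*z + 239)/(z**5 - 4*z**4 - 16*z**3 + 56*z**2 - 17*z + 60)) dz.
Step 4. Substitute back u = 4 - 3*z: now -2*atan(z - 4/3) + ∫((3*z + 4)/(z**2 + 2*z)) dz + ∫((10*z**4 - 35*z**3 - 7*z**2 - 107*z + 239)/(z**5 - 4*z**4 - 16*z**3 + 56*z**2 - 17*z + 60)) dz.
Step 5. Decompose ∫((10*z**4 - 35*z**3 - 7*z**2 - 107*z + 239)/(z**5 - 4*z**4 - 16*z**3 + 56*z**2 - 17*z + 60)) dz by partial fractions, (10*z**4 - 35*z**3 - 7*z**2 - 107*z + 239)/(z**5 - 4*z**4 - 16*z**3 + 56*z**2 - 17*z + 60) = 4/(z**2 + 1) + 5/(z + 4) + 2/(z - 3) + 3/(z - 5): now -2*atan(z - 4/3) + ∫((3*z + 4)/(z**2 + 2*z)) dz + ∫(3/(z - 5)) dz + ∫(2/(z - 3)) dz + ∫(5/(z + 4)) dz + ∫(4/(z**2 + 1)) dz.
Step 6. Evaluate the standard form [assuming z > 3]: now 2*log(z - 3) - 2*atan(z - 4/3) + ∫((3*z + 4)/(z**2 + 2*z)) dz + ∫(3/(z - 5)) dz + ∫(5/(z + 4)) dz + ∫(4/(z**2 + 1)) dz.
Step 7. Evaluate the standard form [assuming z > 5]: now 3*log(z - 5) + 2*log(z - 3) - 2*atan(z - 4/3) + ∫((3*z + 4)/(z**2 + 2*z)) dz + ∫(5/(z + 4)) dz + ∫(4/(z**2 + 1)) dz.
Step 8. Evaluate the standard form [assuming z > -4]: now 3*log(z - 5) + 2*log(z - 3) + 5*log(z + 4) - 2*atan(z - 4/3) + ∫((3*z + 4)/(z**2 + 2*z)) dz + ∫(4/(z**2 + 1)) dz.
Step 9. Evaluate the standard form: now 3*log(z - 5) + 2*log(z - 3) + 5*log(z + 4) + 4*atan(z) - 2*atan(z - 4/3) + ∫((3*z + 4)/(z**2 + 2*z)) dz.
Step 10. Decompose ∫((3*z + 4)/(z**2 + 2*z)) dz by partial fractions, (3*z + 4)/(z**2 + 2*z) = 1/(z + 2) + 2/z: now 3*log(z - 5) + 2*log(z - 3) + 5*log(z + 4) + 4*atan(z) - 2*atan(z - 4/3) + ∫(2/z) dz + ∫(1/(z + 2)) dz.
Step 11. Evaluate the standard form [assuming z > -2]: now 3*log(z - 5) + 2*log(z - 3) + log(z + 2) + 5*log(z + 4) + 4*atan(z) - 2*atan(z - 4/3) + ∫(2/z) dz.
Step 12. Evaluate the standard form [assuming z > 0]: now 2*log(z) + 3*log(z - 5) + 2*log(z - 3) + log(z + 2) + 5*log(z + 4) + 4*atan(z) - 2*atan(z - 4/3).
Answer: 2*log(z) + 3*log(z - 5) + 2*log(z - 3) + log(z + 2) + 5*log(z + 4) + 4*atan(z) - 2*atan(z - 4/3).


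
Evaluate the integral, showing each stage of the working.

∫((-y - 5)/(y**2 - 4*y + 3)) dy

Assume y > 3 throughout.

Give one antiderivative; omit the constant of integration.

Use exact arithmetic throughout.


Step 1. Decompose ∫((-y - 5)/(y**2 - 4*y + 3)) dy by partial fractions, (-y - 5)/(y**2 - 4*y + 3) = 3/(y - 1) - 4/(y - 3): now ∫(-4/(y - 3)) dy + ∫(3/(y - 1)) dy.
Step 2. Evaluate the standard form [assuming y > 3]: now -4*log(y - 3) + ∫(3/(y - 1)) dy.
Step 3. Evaluate the standard form [assuming y > 1]: now -4*log(y - 3) + 3*log(y - 1).
Answer: -4*log(y - 3) + 3*log(y - 1).


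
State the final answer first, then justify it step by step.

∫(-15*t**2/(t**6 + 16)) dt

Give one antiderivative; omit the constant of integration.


The answer is -5*atan(t**3/4)/4.
Step 1. Substitute u = t**3, turning ∫(-15*t**2/(t**6 + 16)) dt into ∫(-5/(u**2 + 16)) du: now ∫(-5/(u**2 + 16)) du.
Step 2. Evaluate the standard form: now -5*atan(u/4)/4.
Step 3. Substitute back u = t**3: now -5*atan(t**3/4)/4.
Answer: -5*atan(t**3/4)/4.


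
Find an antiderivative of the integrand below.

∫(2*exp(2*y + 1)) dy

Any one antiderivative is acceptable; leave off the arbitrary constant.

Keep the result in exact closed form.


Answer: exp(2*y + 1).


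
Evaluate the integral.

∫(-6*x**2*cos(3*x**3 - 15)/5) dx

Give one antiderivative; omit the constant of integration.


Answer: -2*sin(3*x**3 - 15)/15.


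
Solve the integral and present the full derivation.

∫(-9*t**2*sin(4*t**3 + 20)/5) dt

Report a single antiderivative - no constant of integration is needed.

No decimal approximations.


Step 1. Substitute u = t**3 + 5, turning ∫(-9*t**2*sin(4*t**3 + 20)/5) dt into ∫(-3*sin(4*u)/5) du: now ∫(-3*sin(4*u)/5) du.
Step 2. Evaluate the standard form: now 3*cos(4*u)/20.
Step 3. Substitute back u = t**3 + 5: now 3*cos(4*t**3 + 20)/20.
Answer: 3*cos(4*t**3 + 20)/20.


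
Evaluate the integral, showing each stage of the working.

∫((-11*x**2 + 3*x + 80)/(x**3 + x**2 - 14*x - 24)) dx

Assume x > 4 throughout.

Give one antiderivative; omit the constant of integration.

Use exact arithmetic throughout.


Step 1. Decompose ∫((-11*x**2 + 3*x + 80)/(x**3 + x**2 - 14*x - 24)) dx by partial fractions, (-11*x**2 + 3*x + 80)/(x**3 + x**2 - 14*x - 24) = -4/(x + 3) - 5/(x + 2) - 2/(x - 4): now ∫(-2/(x - 4)) dx + ∫(-5/(x + 2)) dx + ∫(-4/(x + 3)) dx.
Step 2. Evaluate the standard form [assuming x > 4]: now -2*log(x - 4) + ∫(-5/(x + 2)) dx + ∫(-4/(x + 3)) dx.
Step 3. Evaluate the standard form [assuming x > -2]: now -2*log(x - 4) - 5*log(x + 2) + ∫(-4/(x + 3)) dx.
Step 4. Evaluate the standard form [assuming x > -3]: now -2*log(x - 4) - 5*log(x + 2) - 4*log(x + 3).
Answer: -2*log(x - 4) - 5*log(x + 2) - 4*log(x + 3).


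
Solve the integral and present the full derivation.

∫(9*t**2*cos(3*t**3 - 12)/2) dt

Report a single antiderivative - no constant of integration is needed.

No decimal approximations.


Step 1. Substitute u = t**3 - 4, turning ∫(9*t**2*cos(3*t**3 - 12)/2) dt into ∫(3*cos(3*u)/2) du: now ∫(3*cos(3*u)/2) du.
Step 2. Evaluate the standard form: now sin(3*u)/2.
Step 3. Substitute back u = t**3 - 4: now sin(3*t**3 - 12)/2.
Answer: sin(3*t**3 - 12)/2.


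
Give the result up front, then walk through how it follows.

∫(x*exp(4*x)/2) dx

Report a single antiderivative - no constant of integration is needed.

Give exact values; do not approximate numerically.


The answer is x*exp(4*x)/8 - exp(4*x)/32.
Step 1. Integrate ∫(x*exp(4*x)/2) dx by parts with u = x, dv = (exp(4*x)/2) dx, so v = exp(4*x)/8: now x*exp(4*x)/8 + ∫(-exp(4*x)/8) dx.
Step 2. Evaluate the standard form: now x*exp(4*x)/8 - exp(4*x)/32.
Answer: x*exp(4*x)/8 - exp(4*x)/32.


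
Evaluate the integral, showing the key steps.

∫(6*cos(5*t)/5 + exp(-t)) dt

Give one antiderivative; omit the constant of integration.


Step 1. Rewrite: now ∫(exp(-t)) dt + ∫(6*cos(5*t)/5) dt.
Step 2. Evaluate the standard form: now 6*sin(5*t)/25 + ∫(exp(-t)) dt.
Step 3. Evaluate the standard form: now 6*sin(5*t)/25 - exp(-t).
Answer: 6*sin(5*t)/25 - exp(-t).


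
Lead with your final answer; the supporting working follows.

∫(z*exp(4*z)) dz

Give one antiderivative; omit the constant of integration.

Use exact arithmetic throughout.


The answer is z*exp(4*z)/4 - exp(4*z)/16.
Step 1. Integrate ∫(z*exp(4*z)) dz by parts with u = z, dv = (exp(4*z)) dz, so v = exp(4*z)/4: now z*exp(4*z)/4 + ∫(-exp(4*z)/4) dz.
Step 2. Evaluate the standard form: now z*exp(4*z)/4 - exp(4*z)/16.
Answer: z*exp(4*z)/4 - exp(4*z)/16.


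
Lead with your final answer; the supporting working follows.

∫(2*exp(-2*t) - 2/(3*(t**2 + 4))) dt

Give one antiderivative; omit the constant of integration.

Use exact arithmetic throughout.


The answer is -atan(t/2)/3 - exp(-2*t).
Step 1. Rewrite: now ∫(-2/(3*(t**2 + 4))) dt + ∫(2*exp(-2*t)) dt.
Step 2. Evaluate the standard form: now ∫(-2/(3*(t**2 + 4))) dt - exp(-2*t).
Step 3. Evaluate the standard form: now -atan(t/2)/3 - exp(-2*t).
Answer: -atan(t/2)/3 - exp(-2*t).


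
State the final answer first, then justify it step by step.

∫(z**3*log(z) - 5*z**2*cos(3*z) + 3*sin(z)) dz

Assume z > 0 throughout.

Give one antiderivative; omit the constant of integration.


The answer is z**4*log(z)/4 - z**4/16 - 5*z**2*sin(3*z)/3 - 10*z*cos(3*z)/9 + 10*sin(3*z)/27 - 3*cos(z).
Step 1. Rewrite: now ∫(-5*z**2*cos(3*z)) dz + ∫(z**3*log(z)) dz + ∫(3*sin(z)) dz.
Step 2. Evaluate the standard form: now -3*cos(z) + ∫(-5*z**2*cos(3*z)) dz + ∫(z**3*log(z)) dz.
Step 3. Integrate ∫(-5*z**2*cos(3*z)) dz by parts with u = z**2, dv = (-5*cos(3*z)) dz, so v = -5*sin(3*z)/3: now -5*z**2*sin(3*z)/3 - 3*cos(z) + ∫(10*z*sin(3*z)/3) dz + ∫(z**3*log(z)) dz.
Step 4. Integrate ∫(10*z*sin(3*z)/3) dz by parts with u = z, dv = (10*sin(3*z)/3) dz, so v = -10*cos(3*z)/9: now -5*z**2*sin(3*z)/3 - 10*z*cos(3*z)/9 - 3*cos(z) + ∫(z**3*log(z)) dz + ∫(10*cos(3*z)/9) dz.
Step 5. Evaluate the standard form: now -5*z**2*sin(3*z)/3 - 10*z*cos(3*z)/9 + 10*sin(3*z)/27 - 3*cos(z) + ∫(z**3*log(z)) dz.
Step 6. Integrate ∫(z**3*log(z)) dz by parts with u = log(z), dv = (z**3) dz, so v = z**4/4 [assuming z > 0]: now z**4*log(z)/4 - 5*z**2*sin(3*z)/3 - 10*z*cos(3*z)/9 + 10*sin(3*z)/27 - 3*cos(z) + ∫(-z**3/4) dz.
Step 7. Evaluate the standard form: now z**4*log(z)/4 - z**4/16 - 5*z**2*sin(3*z)/3 - 10*z*cos(3*z)/9 + 10*sin(3*z)/27 - 3*cos(z).
Answer: z**4*log(z)/4 - z**4/16 - 5*z**2*sin(3*z)/3 - 10*z*cos(3*z)/9 + 10*sin(3*z)/27 - 3*cos(z).


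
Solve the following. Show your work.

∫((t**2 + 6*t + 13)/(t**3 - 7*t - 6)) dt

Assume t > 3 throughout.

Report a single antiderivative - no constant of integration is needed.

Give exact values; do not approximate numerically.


Step 1. Decompose ∫((t**2 + 6*t + 13)/(t**3 - 7*t - 6)) dt by partial fractions, (t**2 + 6*t + 13)/(t**3 - 7*t - 6) = 1/(t + 2) - 2/(t + 1) + 2/(t - 3): now ∫(2/(t - 3)) dt + ∫(-2/(t + 1)) dt + ∫(1/(t + 2)) dt.
Step 2. Evaluate the standard form [assuming t > -1]: now -2*log(t + 1) + ∫(2/(t - 3)) dt + ∫(1/(t + 2)) dt.
Step 3. Evaluate the standard form [assuming t > -2]: now -2*log(t + 1) + log(t + 2) + ∫(2/(t - 3)) dt.
Step 4. Evaluate the standard form [assuming t > 3]: now 2*log(t - 3) - 2*log(t + 1) + log(t + 2).
Answer: 2*log(t - 3) - 2*log(t + 1) + log(t + 2).


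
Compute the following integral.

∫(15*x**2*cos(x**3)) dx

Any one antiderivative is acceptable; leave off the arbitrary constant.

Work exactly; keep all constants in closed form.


Answer: 5*sin(x**3).


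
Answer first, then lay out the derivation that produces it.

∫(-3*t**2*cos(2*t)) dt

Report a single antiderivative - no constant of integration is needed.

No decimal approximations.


The answer is -3*t**2*sin(2*t)/2 - 3*t*cos(2*t)/2 + 3*sin(2*t)/4.
Step 1. Integrate ∫(-3*t**2*cos(2*t)) dt by parts with u = t**2, dv = (-3*cos(2*t)) dt, so v = -3*sin(2*t)/2: now -3*t**2*sin(2*t)/2 + ∫(3*t*sin(2*t)) dt.
Step 2. Integrate ∫(3*t*sin(2*t)) dt by parts with u = t, dv = (3*sin(2*t)) dt, so v = -3*cos(2*t)/2: now -3*t**2*sin(2*t)/2 - 3*t*cos(2*t)/2 + ∫(3*cos(2*t)/2) dt.
Step 3. Evaluate the standard form: now -3*t**2*sin(2*t)/2 - 3*t*cos(2*t)/2 + 3*sin(2*t)/4.
Answer: -3*t**2*sin(2*t)/2 - 3*t*cos(2*t)/2 + 3*sin(2*t)/4.


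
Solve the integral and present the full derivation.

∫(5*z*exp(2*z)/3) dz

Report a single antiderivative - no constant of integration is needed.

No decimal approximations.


Step 1. Integrate ∫(5*z*exp(2*z)/3) dz by parts with u = z, dv = (5*exp(2*z)/3) dz, so v = 5*exp(2*z)/6: now 5*z*exp(2*z)/6 + ∫(-5*exp(2*z)/6) dz.
Step 2. Evaluate the standard form: now 5*z*exp(2*z)/6 - 5*exp(2*z)/12.
Answer: 5*z*exp(2*z)/6 - 5*exp(2*z)/12.


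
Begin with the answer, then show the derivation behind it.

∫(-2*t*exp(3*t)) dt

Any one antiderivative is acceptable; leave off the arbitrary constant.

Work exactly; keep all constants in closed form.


The answer is -2*t*exp(3*t)/3 + 2*exp(3*t)/9.
Step 1. Integrate ∫(-2*t*exp(3*t)) dt by parts with u = t, dv = (-2*exp(3*t)) dt, so v = -2*exp(3*t)/3: now -2*t*exp(3*t)/3 + ∫(2*exp(3*t)/3) dt.
Step 2. Evaluate the standard form: now -2*t*exp(3*t)/3 + 2*exp(3*t)/9.
Answer: -2*t*exp(3*t)/3 + 2*exp(3*t)/9.


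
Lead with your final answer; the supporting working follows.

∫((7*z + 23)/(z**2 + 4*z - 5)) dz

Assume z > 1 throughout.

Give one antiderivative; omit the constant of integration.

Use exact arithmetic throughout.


The answer is 5*log(z - 1) + 2*log(z + 5).
Step 1. Decompose ∫((7*z + 23)/(z**2 + 4*z - 5)) dz by partial fractions, (7*z + 23)/(z**2 + 4*z - 5) = 2/(z + 5) + 5/(z - 1): now ∫(5/(z - 1)) dz + ∫(2/(z + 5)) dz.
Step 2. Evaluate the standard form [assuming z > 1]: now 5*log(z - 1) + ∫(2/(z + 5)) dz.
Step 3. Evaluate the standard form [assuming z > -5]: now 5*log(z - 1) + 2*log(z + 5).
Answer: 5*log(z - 1) + 2*log(z + 5).


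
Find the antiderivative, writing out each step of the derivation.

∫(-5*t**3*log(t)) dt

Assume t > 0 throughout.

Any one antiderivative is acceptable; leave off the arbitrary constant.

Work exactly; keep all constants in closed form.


Step 1. Integrate ∫(-5*t**3*log(t)) dt by parts with u = log(t), dv = (-5*t**3) dt, so v = -5*t**4/4 [assuming t > 0]: now -5*t**4*log(t)/4 + ∫(5*t**3/4) dt.
Step 2. Evaluate the standard form: now -5*t**4*log(t)/4 + 5*t**4/16.
Answer: -5*t**4*log(t)/4 + 5*t**4/16.


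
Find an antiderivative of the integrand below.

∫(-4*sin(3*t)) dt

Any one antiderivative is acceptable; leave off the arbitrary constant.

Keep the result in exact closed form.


Answer: 4*cos(3*t)/3.


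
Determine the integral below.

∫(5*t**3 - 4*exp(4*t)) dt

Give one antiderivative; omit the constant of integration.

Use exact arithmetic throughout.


Answer: 5*t**4/4 - exp(4*t).


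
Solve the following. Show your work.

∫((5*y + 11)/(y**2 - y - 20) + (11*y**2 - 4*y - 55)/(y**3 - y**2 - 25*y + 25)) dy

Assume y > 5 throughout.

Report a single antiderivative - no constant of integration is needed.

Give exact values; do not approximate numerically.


Step 1. Rewrite: now ∫((5*y + 11)/(y**2 - y - 20)) dy + ∫((11*y**2 - 4*y - 55)/(y**3 - y**2 - 25*y + 25)) dy.
Step 2. Decompose ∫((11*y**2 - 4*y - 55)/(y**3 - y**2 - 25*y + 25)) dy by partial fractions, (11*y**2 - 4*y - 55)/(y**3 - y**2 - 25*y + 25) = 4/(y + 5) + 2/(y - 1) + 5/(y - 5): now ∫((5*y + 11)/(y**2 - y - 20)) dy + ∫(5/(y - 5)) dy + ∫(2/(y - 1)) dy + ∫(4/(y + 5)) dy.
Step 3. Evaluate the standard form [assuming y > 1]: now 2*log(y - 1) + ∫((5*y + 11)/(y**2 - y - 20)) dy + ∫(5/(y - 5)) dy + ∫(4/(y + 5)) dy.
Step 4. Evaluate the standard form [assuming y > 5]: now 5*log(y - 5) + 2*log(y - 1) + ∫((5*y + 11)/(y**2 - y - 20)) dy + ∫(4/(y + 5)) dy.
Step 5. Evaluate the standard form [assuming y > -5]: now 5*log(y - 5) + 2*log(y - 1) + 4*log(y + 5) + ∫((5*y + 11)/(y**2 - y - 20)) dy.
Step 6. Decompose ∫((5*y + 11)/(y**2 - y - 20)) dy by partial fractions, (5*y + 11)/(y**2 - y - 20) = 1/(y + 4) + 4/(y - 5): now 5*log(y - 5) + 2*log(y - 1) + 4*log(y + 5) + ∫(4/(y - 5)) dy + ∫(1/(y + 4)) dy.
Step 7. Evaluate the standard form [assuming y > -4]: now 5*log(y - 5) + 2*log(y - 1) + log(y + 4) + 4*log(y + 5) + ∫(4/(y - 5)) dy.
Step 8. Evaluate the standard form [assuming y > 5]: now 9*log(y - 5) + 2*log(y - 1) + log(y + 4) + 4*log(y + 5).
Answer: 9*log(y - 5) + 2*log(y - 1) + log(y + 4) + 4*log(y + 5).


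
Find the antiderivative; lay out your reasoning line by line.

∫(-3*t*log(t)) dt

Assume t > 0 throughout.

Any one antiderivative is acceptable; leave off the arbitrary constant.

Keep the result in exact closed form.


Step 1. Integrate ∫(-3*t*log(t)) dt by parts with u = log(t), dv = (-3*t) dt, so v = -3*t**2/2 [assuming t > 0]: now -3*t**2*log(t)/2 + ∫(3*t/2) dt.
Step 2. Evaluate the standard form: now -3*t**2*log(t)/2 + 3*t**2/4.
Answer: -3*t**2*log(t)/2 + 3*t**2/4.


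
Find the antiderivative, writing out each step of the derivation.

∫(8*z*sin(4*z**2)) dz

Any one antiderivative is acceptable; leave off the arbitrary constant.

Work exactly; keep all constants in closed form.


Step 1. Substitute u = z**2, turning ∫(8*z*sin(4*z**2)) dz into ∫(4*sin(4*u)) du: now ∫(4*sin(4*u)) du.
Step 2. Evaluate the standard form: now -cos(4*u).
Step 3. Substitute back u = z**2: now -cos(4*z**2).
Answer: -cos(4*z**2).


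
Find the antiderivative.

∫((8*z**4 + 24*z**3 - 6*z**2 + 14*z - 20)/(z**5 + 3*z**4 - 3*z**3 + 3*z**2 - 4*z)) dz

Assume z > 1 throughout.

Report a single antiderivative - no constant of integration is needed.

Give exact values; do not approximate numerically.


Answer: 5*log(z) + 2*log(z - 1) + log(z + 4) + 2*atan(z).


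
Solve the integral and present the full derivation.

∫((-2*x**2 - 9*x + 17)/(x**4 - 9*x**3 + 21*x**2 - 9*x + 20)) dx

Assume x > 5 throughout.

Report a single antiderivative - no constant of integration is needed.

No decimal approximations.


Step 1. Decompose ∫((-2*x**2 - 9*x + 17)/(x**4 - 9*x**3 + 21*x**2 - 9*x + 20)) dx by partial fractions, (-2*x**2 - 9*x + 17)/(x**4 - 9*x**3 + 21*x**2 - 9*x + 20) = 1/(x**2 + 1) + 3/(x - 4) - 3/(x - 5): now ∫(-3/(x - 5)) dx + ∫(3/(x - 4)) dx + ∫(1/(x**2 + 1)) dx.
Step 2. Evaluate the standard form [assuming x > 5]: now -3*log(x - 5) + ∫(3/(x - 4)) dx + ∫(1/(x**2 + 1)) dx.
Step 3. Evaluate the standard form [assuming x > 4]: now -3*log(x - 5) + 3*log(x - 4) + ∫(1/(x**2 + 1)) dx.
Step 4. Evaluate the standard form: now -3*log(x - 5) + 3*log(x - 4) + atan(x).
Answer: -3*log(x - 5) + 3*log(x - 4) + atan(x).


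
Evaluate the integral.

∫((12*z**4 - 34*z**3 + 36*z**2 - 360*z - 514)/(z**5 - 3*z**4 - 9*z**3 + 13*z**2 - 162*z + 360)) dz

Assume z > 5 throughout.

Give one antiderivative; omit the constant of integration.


Answer: 2*log(z - 5) + 5*log(z - 2) + 5*log(z + 4) + 2*atan(z/3)/3.


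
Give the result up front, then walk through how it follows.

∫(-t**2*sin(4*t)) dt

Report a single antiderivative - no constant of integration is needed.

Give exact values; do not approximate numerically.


The answer is t**2*cos(4*t)/4 - t*sin(4*t)/8 - cos(4*t)/32.
Step 1. Integrate ∫(-t**2*sin(4*t)) dt by parts with u = t**2, dv = (-sin(4*t)) dt, so v = cos(4*t)/4: now t**2*cos(4*t)/4 + ∫(-t*cos(4*t)/2) dt.
Step 2. Integrate ∫(-t*cos(4*t)/2) dt by parts with u = t, dv = (-cos(4*t)/2) dt, so v = -sin(4*t)/8: now t**2*cos(4*t)/4 - t*sin(4*t)/8 + ∫(sin(4*t)/8) dt.
Step 3. Evaluate the standard form: now t**2*cos(4*t)/4 - t*sin(4*t)/8 - cos(4*t)/32.
Answer: t**2*cos(4*t)/4 - t*sin(4*t)/8 - cos(4*t)/32.


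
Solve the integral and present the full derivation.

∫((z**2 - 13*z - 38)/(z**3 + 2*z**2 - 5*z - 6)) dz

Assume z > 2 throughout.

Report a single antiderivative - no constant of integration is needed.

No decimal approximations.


Step 1. Decompose ∫((z**2 - 13*z - 38)/(z**3 + 2*z**2 - 5*z - 6)) dz by partial fractions, (z**2 - 13*z - 38)/(z**3 + 2*z**2 - 5*z - 6) = 1/(z + 3) + 4/(z + 1) - 4/(z - 2): now ∫(-4/(z - 2)) dz + ∫(4/(z + 1)) dz + ∫(1/(z + 3)) dz.
Step 2. Evaluate the standard form [assuming z > -1]: now 4*log(z + 1) + ∫(-4/(z - 2)) dz + ∫(1/(z + 3)) dz.
Step 3. Evaluate the standard form [assuming z > -3]: now 4*log(z + 1) + log(z + 3) + ∫(-4/(z - 2)) dz.
Step 4. Evaluate the standard form [assuming z > 2]: now -4*log(z - 2) + 4*log(z + 1) + log(z + 3).
Answer: -4*log(z - 2) + 4*log(z + 1) + log(z + 3).


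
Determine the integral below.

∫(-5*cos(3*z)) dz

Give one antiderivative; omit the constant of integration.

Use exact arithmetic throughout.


Answer: -5*sin(3*z)/3.


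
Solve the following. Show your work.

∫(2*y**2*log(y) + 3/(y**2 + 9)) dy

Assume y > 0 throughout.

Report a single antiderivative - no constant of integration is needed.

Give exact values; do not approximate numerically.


Step 1. Rewrite: now ∫(2*y**2*log(y)) dy + ∫(3/(y**2 + 9)) dy.
Step 2. Evaluate the standard form: now atan(y/3) + ∫(2*y**2*log(y)) dy.
Step 3. Integrate ∫(2*y**2*log(y)) dy by parts with u = log(y), dv = (2*y**2) dy, so v = 2*y**3/3 [assuming y > 0]: now 2*y**3*log(y)/3 + atan(y/3) + ∫(-2*y**2/3) dy.
Step 4. Evaluate the standard form: now 2*y**3*log(y)/3 - 2*y**3/9 + atan(y/3).
Answer: 2*y**3*log(y)/3 - 2*y**3/9 + atan(y/3).


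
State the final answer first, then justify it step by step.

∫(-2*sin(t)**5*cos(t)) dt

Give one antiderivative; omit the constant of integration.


The answer is -sin(t)**6/3.
Step 1. Substitute u = sin(t), turning ∫(-2*sin(t)**5*cos(t)) dt into ∫(-2*u**5) du: now ∫(-2*u**5) du.
Step 2. Evaluate the standard form: now -u**6/3.
Step 3. Substitute back u = sin(t): now -sin(t)**6/3.
Answer: -sin(t)**6/3.


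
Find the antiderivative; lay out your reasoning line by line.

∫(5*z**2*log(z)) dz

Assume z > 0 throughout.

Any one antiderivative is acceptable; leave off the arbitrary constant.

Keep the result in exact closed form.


Step 1. Integrate ∫(5*z**2*log(z)) dz by parts with u = log(z), dv = (5*z**2) dz, so v = 5*z**3/3 [assuming z > 0]: now 5*z**3*log(z)/3 + ∫(-5*z**2/3) dz.
Step 2. Evaluate the standard form: now 5*z**3*log(z)/3 - 5*z**3/9.
Answer: 5*z**3*log(z)/3 - 5*z**3/9.


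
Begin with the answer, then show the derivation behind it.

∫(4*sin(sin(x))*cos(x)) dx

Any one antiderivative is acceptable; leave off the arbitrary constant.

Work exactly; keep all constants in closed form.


The answer is -4*cos(sin(x)).
Step 1. Substitute u = sin(x), turning ∫(4*sin(sin(x))*cos(x)) dx into ∫(4*sin(u)) du: now ∫(4*sin(u)) du.
Step 2. Evaluate the standard form: now -4*cos(u).
Step 3. Substitute back u = sin(x): now -4*cos(sin(x)).
Answer: -4*cos(sin(x)).


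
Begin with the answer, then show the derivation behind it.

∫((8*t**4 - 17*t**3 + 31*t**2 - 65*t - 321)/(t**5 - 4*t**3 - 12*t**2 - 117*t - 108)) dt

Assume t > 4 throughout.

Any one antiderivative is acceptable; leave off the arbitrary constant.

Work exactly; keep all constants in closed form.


The answer is log(t - 4) + 2*log(t + 1) + 5*log(t + 3) - 4*atan(t/3)/3.
Step 1. Decompose ∫((8*t**4 - 17*t**3 + 31*t**2 - 65*t - 321)/(t**5 - 4*t**3 - 12*t**2 - 117*t - 108)) dt by partial fractions, (8*t**4 - 17*t**3 + 31*t**2 - 65*t - 321)/(t**5 - 4*t**3 - 12*t**2 - 117*t - 108) = -4/(t**2 + 9) + 5/(t + 3) + 2/(t + 1) + 1/(t - 4): now ∫(1/(t - 4)) dt + ∫(2/(t + 1)) dt + ∫(5/(t + 3)) dt + ∫(-4/(t**2 + 9)) dt.
Step 2. Evaluate the standard form [assuming t > 4]: now log(t - 4) + ∫(2/(t + 1)) dt + ∫(5/(t + 3)) dt + ∫(-4/(t**2 + 9)) dt.
Step 3. Evaluate the standard form [assuming t > -3]: now log(t - 4) + 5*log(t + 3) + ∫(2/(t + 1)) dt + ∫(-4/(t**2 + 9)) dt.
Step 4. Evaluate the standard form [assuming t > -1]: now log(t - 4) + 2*log(t + 1) + 5*log(t + 3) + ∫(-4/(t**2 + 9)) dt.
Step 5. Evaluate the standard form: now log(t - 4) + 2*log(t + 1) + 5*log(t + 3) - 4*atan(t/3)/3.
Answer: log(t - 4) + 2*log(t + 1) + 5*log(t + 3) - 4*atan(t/3)/3.


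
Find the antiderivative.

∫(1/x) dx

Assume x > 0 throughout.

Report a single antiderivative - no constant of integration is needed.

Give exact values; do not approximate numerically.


Answer: log(x).


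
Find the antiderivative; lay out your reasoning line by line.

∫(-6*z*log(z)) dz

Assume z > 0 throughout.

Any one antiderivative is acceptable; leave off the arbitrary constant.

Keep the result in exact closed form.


Step 1. Integrate ∫(-6*z*log(z)) dz by parts with u = log(z), dv = (-6*z) dz, so v = -3*z**2 [assuming z > 0]: now -3*z**2*log(z) + ∫(3*z) dz.
Step 2. Evaluate the standard form: now -3*z**2*log(z) + 3*z**2/2.
Answer: -3*z**2*log(z) + 3*z**2/2.


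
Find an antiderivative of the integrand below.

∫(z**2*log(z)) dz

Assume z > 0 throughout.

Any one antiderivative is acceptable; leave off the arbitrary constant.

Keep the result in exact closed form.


Answer: z**3*log(z)/3 - z**3/9.


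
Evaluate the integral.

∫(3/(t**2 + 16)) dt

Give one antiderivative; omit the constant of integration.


Answer: 3*atan(t/4)/4.


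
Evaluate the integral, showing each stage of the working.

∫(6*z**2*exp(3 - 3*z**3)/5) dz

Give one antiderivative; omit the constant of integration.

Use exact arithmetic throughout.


Step 1. Substitute u = z**3 - 1, turning ∫(6*z**2*exp(3 - 3*z**3)/5) dz into ∫(2*exp(-3*u)/5) du: now ∫(2*exp(-3*u)/5) du.
Step 2. Evaluate the standard form: now -2*exp(-3*u)/15.
Step 3. Substitute back u = z**3 - 1: now -2*exp(3 - 3*z**3)/15.
Answer: -2*exp(3 - 3*z**3)/15.


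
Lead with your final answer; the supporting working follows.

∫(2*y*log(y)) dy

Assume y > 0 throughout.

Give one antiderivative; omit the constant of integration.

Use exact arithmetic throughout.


The answer is y**2*log(y) - y**2/2.
Step 1. Integrate ∫(2*y*log(y)) dy by parts with u = log(y), dv = (2*y) dy, so v = y**2 [assuming y > 0]: now y**2*log(y) + ∫(-y) dy.
Step 2. Evaluate the standard form: now y**2*log(y) - y**2/2.
Answer: y**2*log(y) - y**2/2.


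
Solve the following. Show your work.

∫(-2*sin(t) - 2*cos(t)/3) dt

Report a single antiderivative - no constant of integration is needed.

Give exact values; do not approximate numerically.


Step 1. Rewrite: now ∫(-2*sin(t)) dt + ∫(-2*cos(t)/3) dt.
Step 2. Evaluate the standard form: now 2*cos(t) + ∫(-2*cos(t)/3) dt.
Step 3. Evaluate the standard form: now -2*sin(t)/3 + 2*cos(t).
Answer: -2*sin(t)/3 + 2*cos(t).


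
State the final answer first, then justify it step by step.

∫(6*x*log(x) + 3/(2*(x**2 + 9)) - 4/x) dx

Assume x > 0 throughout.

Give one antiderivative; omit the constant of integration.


The answer is 3*x**2*log(x) - 3*x**2/2 - 4*log(x) + atan(x/3)/2.
Step 1. Rewrite: now ∫(-4/x) dx + ∫(6*x*log(x)) dx + ∫(3/(2*(x**2 + 9))) dx.
Step 2. Integrate ∫(6*x*log(x)) dx by parts with u = log(x), dv = (6*x) dx, so v = 3*x**2 [assuming x > 0]: now 3*x**2*log(x) + ∫(-4/x) dx + ∫(-3*x) dx + ∫(3/(2*(x**2 + 9))) dx.
Step 3. Evaluate the standard form: now 3*x**2*log(x) - 3*x**2/2 + ∫(-4/x) dx + ∫(3/(2*(x**2 + 9))) dx.
Step 4. Evaluate the standard form [assuming x > 0]: now 3*x**2*log(x) - 3*x**2/2 - 4*log(x) + ∫(3/(2*(x**2 + 9))) dx.
Step 5. Evaluate the standard form: now 3*x**2*log(x) - 3*x**2/2 - 4*log(x) + atan(x/3)/2.
Answer: 3*x**2*log(x) - 3*x**2/2 - 4*log(x) + atan(x/3)/2.


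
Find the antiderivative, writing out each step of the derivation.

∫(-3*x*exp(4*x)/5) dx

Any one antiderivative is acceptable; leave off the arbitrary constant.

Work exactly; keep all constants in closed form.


Step 1. Integrate ∫(-3*x*exp(4*x)/5) dx by parts with u = x, dv = (-3*exp(4*x)/5) dx, so v = -3*exp(4*x)/20: now -3*x*exp(4*x)/20 + ∫(3*exp(4*x)/20) dx.
Step 2. Evaluate the standard form: now -3*x*exp(4*x)/20 + 3*exp(4*x)/80.
Answer: -3*x*exp(4*x)/20 + 3*exp(4*x)/80.


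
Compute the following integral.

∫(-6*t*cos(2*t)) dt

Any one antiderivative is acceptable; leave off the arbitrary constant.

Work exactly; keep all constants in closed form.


Answer: -3*t*sin(2*t) - 3*cos(2*t)/2.


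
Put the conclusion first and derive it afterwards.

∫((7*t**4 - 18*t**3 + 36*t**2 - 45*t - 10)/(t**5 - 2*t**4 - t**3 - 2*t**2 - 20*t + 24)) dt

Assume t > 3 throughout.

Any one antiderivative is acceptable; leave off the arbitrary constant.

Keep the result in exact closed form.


The answer is 2*log(t - 3) + log(t - 1) + 4*log(t + 2) - 3*atan(t/2)/2.
Step 1. Decompose ∫((7*t**4 - 18*t**3 + 36*t**2 - 45*t - 10)/(t**5 - 2*t**4 - t**3 - 2*t**2 - 20*t + 24)) dt by partial fractions, (7*t**4 - 18*t**3 + 36*t**2 - 45*t - 10)/(t**5 - 2*t**4 - t**3 - 2*t**2 - 20*t + 24) = -3/(t**2 + 4) + 4/(t + 2) + 1/(t - 1) + 2/(t - 3): now ∫(2/(t - 3)) dt + ∫(1/(t - 1)) dt + ∫(4/(t + 2)) dt + ∫(-3/(t**2 + 4)) dt.
Step 2. Evaluate the standard form [assuming t > -2]: now 4*log(t + 2) + ∫(2/(t - 3)) dt + ∫(1/(t - 1)) dt + ∫(-3/(t**2 + 4)) dt.
Step 3. Evaluate the standard form [assuming t > 3]: now 2*log(t - 3) + 4*log(t + 2) + ∫(1/(t - 1)) dt + ∫(-3/(t**2 + 4)) dt.
Step 4. Evaluate the standard form [assuming t > 1]: now 2*log(t - 3) + log(t - 1) + 4*log(t + 2) + ∫(-3/(t**2 + 4)) dt.
Step 5. Evaluate the standard form: now 2*log(t - 3) + log(t - 1) + 4*log(t + 2) - 3*atan(t/2)/2.
Answer: 2*log(t - 3) + log(t - 1) + 4*log(t + 2) - 3*atan(t/2)/2.


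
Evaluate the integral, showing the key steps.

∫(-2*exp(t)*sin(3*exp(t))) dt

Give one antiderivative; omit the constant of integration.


Step 1. Substitute u = exp(t), turning ∫(-2*exp(t)*sin(3*exp(t))) dt into ∫(-2*sin(3*u)) du: now ∫(-2*sin(3*u)) du.
Step 2. Evaluate the standard form: now 2*cos(3*u)/3.
Step 3. Substitute back u = exp(t): now 2*cos(3*exp(t))/3.
Answer: 2*cos(3*exp(t))/3.


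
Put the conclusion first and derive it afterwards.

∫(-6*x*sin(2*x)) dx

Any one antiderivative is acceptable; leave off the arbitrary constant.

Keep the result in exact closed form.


The answer is 3*x*cos(2*x) - 3*sin(2*x)/2.
Step 1. Integrate ∫(-6*x*sin(2*x)) dx by parts with u = x, dv = (-6*sin(2*x)) dx, so v = 3*cos(2*x): now 3*x*cos(2*x) + ∫(-3*cos(2*x)) dx.
Step 2. Evaluate the standard form: now 3*x*cos(2*x) - 3*sin(2*x)/2.
Answer: 3*x*cos(2*x) - 3*sin(2*x)/2.


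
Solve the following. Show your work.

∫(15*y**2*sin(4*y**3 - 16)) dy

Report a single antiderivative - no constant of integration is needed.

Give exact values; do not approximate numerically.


Step 1. Substitute u = y**3 - 4, turning ∫(15*y**2*sin(4*y**3 - 16)) dy into ∫(5*sin(4*u)) du: now ∫(5*sin(4*u)) du.
Step 2. Evaluate the standard form: now -5*cos(4*u)/4.
Step 3. Substitute back u = y**3 - 4: now -5*cos(4*y**3 - 16)/4.
Answer: -5*cos(4*y**3 - 16)/4.


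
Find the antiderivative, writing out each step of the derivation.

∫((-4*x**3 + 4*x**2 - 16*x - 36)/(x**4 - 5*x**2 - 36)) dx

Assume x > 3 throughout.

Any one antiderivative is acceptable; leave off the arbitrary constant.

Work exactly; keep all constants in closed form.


Step 1. Decompose ∫((-4*x**3 + 4*x**2 - 16*x - 36)/(x**4 - 5*x**2 - 36)) dx by partial fractions, (-4*x**3 + 4*x**2 - 16*x - 36)/(x**4 - 5*x**2 - 36) = 4/(x**2 + 4) - 2/(x + 3) - 2/(x - 3): now ∫(-2/(x - 3)) dx + ∫(-2/(x + 3)) dx + ∫(4/(x**2 + 4)) dx.
Step 2. Evaluate the standard form [assuming x > -3]: now -2*log(x + 3) + ∫(-2/(x - 3)) dx + ∫(4/(x**2 + 4)) dx.
Step 3. Evaluate the standard form [assuming x > 3]: now -2*log(x - 3) - 2*log(x + 3) + ∫(4/(x**2 + 4)) dx.
Step 4. Evaluate the standard form: now -2*log(x - 3) - 2*log(x + 3) + 2*atan(x/2).
Answer: -2*log(x - 3) - 2*log(x + 3) + 2*atan(x/2).


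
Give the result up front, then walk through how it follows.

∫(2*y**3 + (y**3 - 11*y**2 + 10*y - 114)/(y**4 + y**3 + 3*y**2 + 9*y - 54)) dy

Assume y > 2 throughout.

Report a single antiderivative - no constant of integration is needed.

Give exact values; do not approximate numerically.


The answer is y**4/2 - 2*log(y - 2) + 3*log(y + 3) + atan(y/3)/3.
Step 1. Rewrite: now ∫(2*y**3) dy + ∫((y**3 - 11*y**2 + 10*y - 114)/(y**4 + y**3 + 3*y**2 + 9*y - 54)) dy.
Step 2. Decompose ∫((y**3 - 11*y**2 + 10*y - 114)/(y**4 + y**3 + 3*y**2 + 9*y - 54)) dy by partial fractions, (y**3 - 11*y**2 + 10*y - 114)/(y**4 + y**3 + 3*y**2 + 9*y - 54) = 1/(y**2 + 9) + 3/(y + 3) - 2/(y - 2): now ∫(2*y**3) dy + ∫(-2/(y - 2)) dy + ∫(3/(y + 3)) dy + ∫(1/(y**2 + 9)) dy.
Step 3. Evaluate the standard form [assuming y > 2]: now -2*log(y - 2) + ∫(2*y**3) dy + ∫(3/(y + 3)) dy + ∫(1/(y**2 + 9)) dy.
Step 4. Evaluate the standard form [assuming y > -3]: now -2*log(y - 2) + 3*log(y + 3) + ∫(2*y**3) dy + ∫(1/(y**2 + 9)) dy.
Step 5. Evaluate the standard form: now -2*log(y - 2) + 3*log(y + 3) + atan(y/3)/3 + ∫(2*y**3) dy.
Step 6. Evaluate the standard form: now y**4/2 - 2*log(y - 2) + 3*log(y + 3) + atan(y/3)/3.
Answer: y**4/2 - 2*log(y - 2) + 3*log(y + 3) + atan(y/3)/3.


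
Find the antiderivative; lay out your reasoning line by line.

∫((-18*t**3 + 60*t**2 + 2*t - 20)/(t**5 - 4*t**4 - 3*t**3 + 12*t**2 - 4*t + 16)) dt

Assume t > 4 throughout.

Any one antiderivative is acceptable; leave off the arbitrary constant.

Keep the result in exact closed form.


Step 1. Decompose ∫((-18*t**3 + 60*t**2 + 2*t - 20)/(t**5 - 4*t**4 - 3*t**3 + 12*t**2 - 4*t + 16)) dt by partial fractions, (-18*t**3 + 60*t**2 + 2*t - 20)/(t**5 - 4*t**4 - 3*t**3 + 12*t**2 - 4*t + 16) = -4/(t**2 + 1) + 3/(t + 2) - 2/(t - 2) - 1/(t - 4): now ∫(-1/(t - 4)) dt + ∫(-2/(t - 2)) dt + ∫(3/(t + 2)) dt + ∫(-4/(t**2 + 1)) dt.
Step 2. Evaluate the standard form [assuming t > -2]: now 3*log(t + 2) + ∫(-1/(t - 4)) dt + ∫(-2/(t - 2)) dt + ∫(-4/(t**2 + 1)) dt.
Step 3. Evaluate the standard form [assuming t > 4]: now -log(t - 4) + 3*log(t + 2) + ∫(-2/(t - 2)) dt + ∫(-4/(t**2 + 1)) dt.
Step 4. Evaluate the standard form [assuming t > 2]: now -log(t - 4) - 2*log(t - 2) + 3*log(t + 2) + ∫(-4/(t**2 + 1)) dt.
Step 5. Evaluate the standard form: now -log(t - 4) - 2*log(t - 2) + 3*log(t + 2) - 4*atan(t).
Answer: -log(t - 4) - 2*log(t - 2) + 3*log(t + 2) - 4*atan(t).


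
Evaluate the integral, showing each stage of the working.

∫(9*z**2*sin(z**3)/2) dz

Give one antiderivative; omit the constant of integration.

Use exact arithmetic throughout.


Step 1. Substitute u = z**3, turning ∫(9*z**2*sin(z**3)/2) dz into ∫(3*sin(u)/2) du: now ∫(3*sin(u)/2) du.
Step 2. Evaluate the standard form: now -3*cos(u)/2.
Step 3. Substitute back u = z**3: now -3*cos(z**3)/2.
Answer: -3*cos(z**3)/2.


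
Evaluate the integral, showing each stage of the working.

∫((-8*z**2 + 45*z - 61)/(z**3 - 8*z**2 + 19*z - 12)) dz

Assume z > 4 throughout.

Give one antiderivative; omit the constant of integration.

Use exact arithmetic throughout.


Step 1. Decompose ∫((-8*z**2 + 45*z - 61)/(z**3 - 8*z**2 + 19*z - 12)) dz by partial fractions, (-8*z**2 + 45*z - 61)/(z**3 - 8*z**2 + 19*z - 12) = -4/(z - 1) - 1/(z - 3) - 3/(z - 4): now ∫(-3/(z - 4)) dz + ∫(-1/(z - 3)) dz + ∫(-4/(z - 1)) dz.
Step 2. Evaluate the standard form [assuming z > 3]: now -log(z - 3) + ∫(-3/(z - 4)) dz + ∫(-4/(z - 1)) dz.
Step 3. Evaluate the standard form [assuming z > 1]: now -log(z - 3) - 4*log(z - 1) + ∫(-3/(z - 4)) dz.
Step 4. Evaluate the standard form [assuming z > 4]: now -3*log(z - 4) - log(z - 3) - 4*log(z - 1).
Answer: -3*log(z - 4) - log(z - 3) - 4*log(z - 1).


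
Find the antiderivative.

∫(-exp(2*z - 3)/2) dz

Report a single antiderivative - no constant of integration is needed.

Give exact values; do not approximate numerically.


Answer: -exp(2*z - 3)/4.


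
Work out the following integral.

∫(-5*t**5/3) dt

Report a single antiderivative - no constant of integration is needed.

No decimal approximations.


Answer: -5*t**6/18.


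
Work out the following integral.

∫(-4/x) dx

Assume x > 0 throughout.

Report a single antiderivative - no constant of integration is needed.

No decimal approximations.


Answer: -4*log(x).


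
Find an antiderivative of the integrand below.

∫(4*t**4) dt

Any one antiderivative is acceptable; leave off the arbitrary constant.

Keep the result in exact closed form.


Answer: 4*t**5/5.


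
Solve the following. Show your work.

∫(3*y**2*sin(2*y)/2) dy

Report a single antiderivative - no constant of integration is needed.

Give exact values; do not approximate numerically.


Step 1. Integrate ∫(3*y**2*sin(2*y)/2) dy by parts with u = y**2, dv = (3*sin(2*y)/2) dy, so v = -3*cos(2*y)/4: now -3*y**2*cos(2*y)/4 + ∫(3*y*cos(2*y)/2) dy.
Step 2. Integrate ∫(3*y*cos(2*y)/2) dy by parts with u = y, dv = (3*cos(2*y)/2) dy, so v = 3*sin(2*y)/4: now -3*y**2*cos(2*y)/4 + 3*y*sin(2*y)/4 + ∫(-3*sin(2*y)/4) dy.
Step 3. Evaluate the standard form: now -3*y**2*cos(2*y)/4 + 3*y*sin(2*y)/4 + 3*cos(2*y)/8.
Answer: -3*y**2*cos(2*y)/4 + 3*y*sin(2*y)/4 + 3*cos(2*y)/8.


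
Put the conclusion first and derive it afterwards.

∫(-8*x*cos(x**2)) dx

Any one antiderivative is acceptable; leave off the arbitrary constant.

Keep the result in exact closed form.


The answer is -4*sin(x**2).
Step 1. Substitute u = x**2, turning ∫(-8*x*cos(x**2)) dx into ∫(-4*cos(u)) du: now ∫(-4*cos(u)) du.
Step 2. Evaluate the standard form: now -4*sin(u).
Step 3. Substitute back u = x**2: now -4*sin(x**2).
Answer: -4*sin(x**2).


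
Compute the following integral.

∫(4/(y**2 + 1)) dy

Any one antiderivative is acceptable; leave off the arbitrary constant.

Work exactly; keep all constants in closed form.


Answer: 4*atan(y).


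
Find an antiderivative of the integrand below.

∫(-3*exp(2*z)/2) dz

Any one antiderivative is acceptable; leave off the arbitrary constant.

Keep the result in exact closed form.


Answer: -3*exp(2*z)/4.


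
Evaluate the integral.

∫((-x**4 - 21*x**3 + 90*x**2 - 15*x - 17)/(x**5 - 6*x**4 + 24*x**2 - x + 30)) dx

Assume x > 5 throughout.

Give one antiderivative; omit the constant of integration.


Answer: -3*log(x - 5) - log(x - 3) + 3*log(x + 2) - 3*atan(x).


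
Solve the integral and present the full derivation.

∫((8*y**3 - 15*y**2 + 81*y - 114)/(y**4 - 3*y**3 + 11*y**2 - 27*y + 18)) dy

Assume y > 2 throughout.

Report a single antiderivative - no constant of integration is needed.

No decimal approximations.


Step 1. Decompose ∫((8*y**3 - 15*y**2 + 81*y - 114)/(y**4 - 3*y**3 + 11*y**2 - 27*y + 18)) dy by partial fractions, (8*y**3 - 15*y**2 + 81*y - 114)/(y**4 - 3*y**3 + 11*y**2 - 27*y + 18) = -3/(y**2 + 9) + 4/(y - 1) + 4/(y - 2): now ∫(4/(y - 2)) dy + ∫(4/(y - 1)) dy + ∫(-3/(y**2 + 9)) dy.
Step 2. Evaluate the standard form [assuming y > 2]: now 4*log(y - 2) + ∫(4/(y - 1)) dy + ∫(-3/(y**2 + 9)) dy.
Step 3. Evaluate the standard form [assuming y > 1]: now 4*log(y - 2) + 4*log(y - 1) + ∫(-3/(y**2 + 9)) dy.
Step 4. Evaluate the standard form: now 4*log(y - 2) + 4*log(y - 1) - atan(y/3).
Answer: 4*log(y - 2) + 4*log(y - 1) - atan(y/3).


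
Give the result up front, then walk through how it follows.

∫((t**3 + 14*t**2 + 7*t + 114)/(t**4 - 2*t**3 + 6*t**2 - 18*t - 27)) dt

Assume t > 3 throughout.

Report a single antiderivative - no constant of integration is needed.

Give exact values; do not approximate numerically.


The answer is 4*log(t - 3) - 3*log(t + 1) + atan(t/3)/3.
Step 1. Decompose ∫((t**3 + 14*t**2 + 7*t + 114)/(t**4 - 2*t**3 + 6*t**2 - 18*t - 27)) dt by partial fractions, (t**3 + 14*t**2 + 7*t + 114)/(t**4 - 2*t**3 + 6*t**2 - 18*t - 27) = 1/(t**2 + 9) - 3/(t + 1) + 4/(t - 3): now ∫(4/(t - 3)) dt + ∫(-3/(t + 1)) dt + ∫(1/(t**2 + 9)) dt.
Step 2. Evaluate the standard form [assuming t > -1]: now -3*log(t + 1) + ∫(4/(t - 3)) dt + ∫(1/(t**2 + 9)) dt.
Step 3. Evaluate the standard form [assuming t > 3]: now 4*log(t - 3) - 3*log(t + 1) + ∫(1/(t**2 + 9)) dt.
Step 4. Evaluate the standard form: now 4*log(t - 3) - 3*log(t + 1) + atan(t/3)/3.
Answer: 4*log(t - 3) - 3*log(t + 1) + atan(t/3)/3.
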